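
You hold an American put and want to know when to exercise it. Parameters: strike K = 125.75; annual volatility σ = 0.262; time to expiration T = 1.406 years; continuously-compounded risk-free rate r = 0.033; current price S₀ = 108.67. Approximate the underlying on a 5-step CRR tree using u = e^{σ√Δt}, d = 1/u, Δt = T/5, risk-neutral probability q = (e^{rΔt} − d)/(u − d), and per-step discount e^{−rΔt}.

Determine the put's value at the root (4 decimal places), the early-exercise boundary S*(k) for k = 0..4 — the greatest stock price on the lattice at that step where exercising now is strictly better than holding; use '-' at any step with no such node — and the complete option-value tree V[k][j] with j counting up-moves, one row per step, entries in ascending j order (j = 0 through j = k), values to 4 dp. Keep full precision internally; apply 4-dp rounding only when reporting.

Δt=0.28120  u=1.14905  d=0.87029  q=0.49877  discount=0.99076
step 5 (expiry): payoffs max(K−S,0) = 71.4977 54.1200 31.1761 0.8829 0.0000 0.0000
step 4: (k=4,j=0): S=62.3385, (K−S)⁺=63.4115, hold=62.2500 ⇒ V=63.4115 exercise | (k=4,j=1): S=82.3063, (K−S)⁺=43.4437, hold=42.2822 ⇒ V=43.4437 exercise | (k=4,j=2): S=108.6700, (K−S)⁺=17.0800, hold=15.9185 ⇒ V=17.0800 exercise | (k=4,j=3): S=143.4783, (K−S)⁺=0.0000, hold=0.4385 ⇒ V=0.4385 continue | (k=4,j=4): S=189.4362, (K−S)⁺=0.0000, hold=0.0000 ⇒ V=0.0000 continue  boundary S*=108.6700
step 3: (k=3,j=0): S=71.6300, (K−S)⁺=54.1200, hold=52.9585 ⇒ V=54.1200 exercise | (k=3,j=1): S=94.5739, (K−S)⁺=31.1761, hold=30.0146 ⇒ V=31.1761 exercise | (k=3,j=2): S=124.8671, (K−S)⁺=0.8829, hold=8.6987 ⇒ V=8.6987 continue | (k=3,j=3): S=164.8635, (K−S)⁺=0.0000, hold=0.2177 ⇒ V=0.2177 continue  boundary S*=94.5739
step 2: (k=2,j=0): S=82.3063, (K−S)⁺=43.4437, hold=42.2822 ⇒ V=43.4437 exercise | (k=2,j=1): S=108.6700, (K−S)⁺=17.0800, hold=19.7807 ⇒ V=19.7807 continue | (k=2,j=2): S=143.4783, (K−S)⁺=0.0000, hold=4.4274 ⇒ V=4.4274 continue  boundary S*=82.3063
step 1: (k=1,j=0): S=94.5739, (K−S)⁺=31.1761, hold=31.3492 ⇒ V=31.3492 continue | (k=1,j=1): S=124.8671, (K−S)⁺=0.8829, hold=12.0110 ⇒ V=12.0110 continue  boundary S*=-
step 0: (k=0,j=0): S=108.6700, (K−S)⁺=17.0800, hold=21.5035 ⇒ V=21.5035 continue  boundary S*=-

price = 21.5035
boundary = - - 82.3063 94.5739 108.6700
tree:
21.5035
31.3492 12.0110
43.4437 19.7807 4.4274
54.1200 31.1761 8.6987 0.2177
63.4115 43.4437 17.0800 0.4385 0.0000
71.4977 54.1200 31.1761 0.8829 0.0000 0.0000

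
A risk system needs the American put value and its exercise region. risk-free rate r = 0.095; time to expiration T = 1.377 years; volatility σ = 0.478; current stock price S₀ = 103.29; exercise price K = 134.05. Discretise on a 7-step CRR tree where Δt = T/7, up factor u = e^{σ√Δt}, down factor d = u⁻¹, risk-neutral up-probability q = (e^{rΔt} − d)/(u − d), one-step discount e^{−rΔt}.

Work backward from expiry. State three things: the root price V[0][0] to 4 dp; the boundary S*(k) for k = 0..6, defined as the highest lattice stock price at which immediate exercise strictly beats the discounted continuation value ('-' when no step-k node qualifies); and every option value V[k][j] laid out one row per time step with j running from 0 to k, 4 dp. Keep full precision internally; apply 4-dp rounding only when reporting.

price = 36.7303
boundary = - 83.5576 67.5948 83.5576 67.5948 83.5576 103.2900
tree:
36.7303
50.4924 23.8940
66.4552 35.3761 12.9251
79.3685 50.4924 21.0858 4.9735
89.8148 66.4552 33.3523 9.1970 0.7923
98.2655 79.3685 50.4924 16.8894 1.5870 0.0000
105.1017 89.8148 66.4552 30.7600 3.1789 0.0000 0.0000
110.6320 98.2655 79.3685 50.4924 6.3677 0.0000 0.0000 0.0000

Δt=0.19671  u=1.23615  d=0.80896  q=0.49135  discount=0.98149
step 7 (expiry): payoffs max(K−S,0) = 110.6320 98.2655 79.3685 50.4924 6.3677 0.0000 0.0000 0.0000
step 6: (k=6,j=0): S=28.9483, (K−S)⁺=105.1017, hold=102.6199 ⇒ V=105.1017 exercise | (k=6,j=1): S=44.2352, (K−S)⁺=89.8148, hold=87.3329 ⇒ V=89.8148 exercise | (k=6,j=2): S=67.5948, (K−S)⁺=66.4552, hold=63.9734 ⇒ V=66.4552 exercise | (k=6,j=3): S=103.2900, (K−S)⁺=30.7600, hold=28.2782 ⇒ V=30.7600 exercise | (k=6,j=4): S=157.8350, (K−S)⁺=0.0000, hold=3.1789 ⇒ V=3.1789 continue | (k=6,j=5): S=241.1840, (K−S)⁺=0.0000, hold=0.0000 ⇒ V=0.0000 continue | (k=6,j=6): S=368.5476, (K−S)⁺=0.0000, hold=0.0000 ⇒ V=0.0000 continue  boundary S*=103.2900
step 5: (k=5,j=0): S=35.7845, (K−S)⁺=98.2655, hold=95.7836 ⇒ V=98.2655 exercise | (k=5,j=1): S=54.6815, (K−S)⁺=79.3685, hold=76.8866 ⇒ V=79.3685 exercise | (k=5,j=2): S=83.5576, (K−S)⁺=50.4924, hold=48.0106 ⇒ V=50.4924 exercise | (k=5,j=3): S=127.6823, (K−S)⁺=6.3677, hold=16.8894 ⇒ V=16.8894 continue | (k=5,j=4): S=195.1084, (K−S)⁺=0.0000, hold=1.5870 ⇒ V=1.5870 continue | (k=5,j=5): S=298.1405, (K−S)⁺=0.0000, hold=0.0000 ⇒ V=0.0000 continue  boundary S*=83.5576
step 4: (k=4,j=0): S=44.2352, (K−S)⁺=89.8148, hold=87.3329 ⇒ V=89.8148 exercise | (k=4,j=1): S=67.5948, (K−S)⁺=66.4552, hold=63.9734 ⇒ V=66.4552 exercise | (k=4,j=2): S=103.2900, (K−S)⁺=30.7600, hold=33.3523 ⇒ V=33.3523 continue | (k=4,j=3): S=157.8350, (K−S)⁺=0.0000, hold=9.1970 ⇒ V=9.1970 continue | (k=4,j=4): S=241.1840, (K−S)⁺=0.0000, hold=0.7923 ⇒ V=0.7923 continue  boundary S*=67.5948
step 3: (k=3,j=0): S=54.6815, (K−S)⁺=79.3685, hold=76.8866 ⇒ V=79.3685 exercise | (k=3,j=1): S=83.5576, (K−S)⁺=50.4924, hold=49.2608 ⇒ V=50.4924 exercise | (k=3,j=2): S=127.6823, (K−S)⁺=6.3677, hold=21.0858 ⇒ V=21.0858 continue | (k=3,j=3): S=195.1084, (K−S)⁺=0.0000, hold=4.9735 ⇒ V=4.9735 continue  boundary S*=83.5576
step 2: (k=2,j=0): S=67.5948, (K−S)⁺=66.4552, hold=63.9734 ⇒ V=66.4552 exercise | (k=2,j=1): S=103.2900, (K−S)⁺=30.7600, hold=35.3761 ⇒ V=35.3761 continue | (k=2,j=2): S=157.8350, (K−S)⁺=0.0000, hold=12.9251 ⇒ V=12.9251 continue  boundary S*=67.5948
step 1: (k=1,j=0): S=83.5576, (K−S)⁺=50.4924, hold=50.2367 ⇒ V=50.4924 exercise | (k=1,j=1): S=127.6823, (K−S)⁺=6.3677, hold=23.8940 ⇒ V=23.8940 continue  boundary S*=83.5576
step 0: (k=0,j=0): S=103.2900, (K−S)⁺=30.7600, hold=36.7303 ⇒ V=36.7303 continue  boundary S*=-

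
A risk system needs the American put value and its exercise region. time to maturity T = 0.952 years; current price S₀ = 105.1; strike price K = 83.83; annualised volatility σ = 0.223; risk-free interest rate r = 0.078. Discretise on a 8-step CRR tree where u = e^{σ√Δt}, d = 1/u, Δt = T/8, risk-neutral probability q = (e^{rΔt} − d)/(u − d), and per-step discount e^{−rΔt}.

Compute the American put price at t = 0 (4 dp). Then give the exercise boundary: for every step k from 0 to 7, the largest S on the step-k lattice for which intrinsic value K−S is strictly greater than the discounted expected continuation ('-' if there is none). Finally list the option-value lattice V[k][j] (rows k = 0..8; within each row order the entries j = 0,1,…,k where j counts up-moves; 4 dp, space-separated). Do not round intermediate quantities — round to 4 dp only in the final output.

Δt=0.11900  u=1.07996  d=0.92596  q=0.54133  discount=0.99076
step 8 (expiry): payoffs max(K−S,0) = 27.0322 17.5856 6.5678 0.0000 0.0000 0.0000 0.0000 0.0000 0.0000
step 7: (k=7,j=0): S=61.3395, (K−S)⁺=22.4905, hold=21.7160 ⇒ V=22.4905 exercise | (k=7,j=1): S=71.5415, (K−S)⁺=12.2885, hold=11.5140 ⇒ V=12.2885 exercise | (k=7,j=2): S=83.4403, (K−S)⁺=0.3897, hold=2.9846 ⇒ V=2.9846 continue | (k=7,j=3): S=97.3181, (K−S)⁺=0.0000, hold=0.0000 ⇒ V=0.0000 continue | (k=7,j=4): S=113.5041, (K−S)⁺=0.0000, hold=0.0000 ⇒ V=0.0000 continue | (k=7,j=5): S=132.3822, (K−S)⁺=0.0000, hold=0.0000 ⇒ V=0.0000 continue | (k=7,j=6): S=154.4000, (K−S)⁺=0.0000, hold=0.0000 ⇒ V=0.0000 continue | (k=7,j=7): S=180.0799, (K−S)⁺=0.0000, hold=0.0000 ⇒ V=0.0000 continue  boundary S*=71.5415
step 6: (k=6,j=0): S=66.2444, (K−S)⁺=17.5856, hold=16.8111 ⇒ V=17.5856 exercise | (k=6,j=1): S=77.2622, (K−S)⁺=6.5678, hold=7.1850 ⇒ V=7.1850 continue | (k=6,j=2): S=90.1125, (K−S)⁺=0.0000, hold=1.3563 ⇒ V=1.3563 continue | (k=6,j=3): S=105.1000, (K−S)⁺=0.0000, hold=0.0000 ⇒ V=0.0000 continue | (k=6,j=4): S=122.5803, (K−S)⁺=0.0000, hold=0.0000 ⇒ V=0.0000 continue | (k=6,j=5): S=142.9679, (K−S)⁺=0.0000, hold=0.0000 ⇒ V=0.0000 continue | (k=6,j=6): S=166.7464, (K−S)⁺=0.0000, hold=0.0000 ⇒ V=0.0000 continue  boundary S*=66.2444
step 5: (k=5,j=0): S=71.5415, (K−S)⁺=12.2885, hold=11.8450 ⇒ V=12.2885 exercise | (k=5,j=1): S=83.4403, (K−S)⁺=0.3897, hold=3.9926 ⇒ V=3.9926 continue | (k=5,j=2): S=97.3181, (K−S)⁺=0.0000, hold=0.6164 ⇒ V=0.6164 continue | (k=5,j=3): S=113.5041, (K−S)⁺=0.0000, hold=0.0000 ⇒ V=0.0000 continue | (k=5,j=4): S=132.3822, (K−S)⁺=0.0000, hold=0.0000 ⇒ V=0.0000 continue | (k=5,j=5): S=154.4000, (K−S)⁺=0.0000, hold=0.0000 ⇒ V=0.0000 continue  boundary S*=71.5415
step 4: (k=4,j=0): S=77.2622, (K−S)⁺=6.5678, hold=7.7256 ⇒ V=7.7256 continue | (k=4,j=1): S=90.1125, (K−S)⁺=0.0000, hold=2.1449 ⇒ V=2.1449 continue | (k=4,j=2): S=105.1000, (K−S)⁺=0.0000, hold=0.2801 ⇒ V=0.2801 continue | (k=4,j=3): S=122.5803, (K−S)⁺=0.0000, hold=0.0000 ⇒ V=0.0000 continue | (k=4,j=4): S=142.9679, (K−S)⁺=0.0000, hold=0.0000 ⇒ V=0.0000 continue  boundary S*=-
step 3: (k=3,j=0): S=83.4403, (K−S)⁺=0.3897, hold=4.6612 ⇒ V=4.6612 continue | (k=3,j=1): S=97.3181, (K−S)⁺=0.0000, hold=1.1249 ⇒ V=1.1249 continue | (k=3,j=2): S=113.5041, (K−S)⁺=0.0000, hold=0.1273 ⇒ V=0.1273 continue | (k=3,j=3): S=132.3822, (K−S)⁺=0.0000, hold=0.0000 ⇒ V=0.0000 continue  boundary S*=-
step 2: (k=2,j=0): S=90.1125, (K−S)⁺=0.0000, hold=2.7215 ⇒ V=2.7215 continue | (k=2,j=1): S=105.1000, (K−S)⁺=0.0000, hold=0.5795 ⇒ V=0.5795 continue | (k=2,j=2): S=122.5803, (K−S)⁺=0.0000, hold=0.0578 ⇒ V=0.0578 continue  boundary S*=-
step 1: (k=1,j=0): S=97.3181, (K−S)⁺=0.0000, hold=1.5475 ⇒ V=1.5475 continue | (k=1,j=1): S=113.5041, (K−S)⁺=0.0000, hold=0.2944 ⇒ V=0.2944 continue  boundary S*=-
step 0: (k=0,j=0): S=105.1000, (K−S)⁺=0.0000, hold=0.8611 ⇒ V=0.8611 continue  boundary S*=-

price = 0.8611
boundary = - - - - - 71.5415 66.2444 71.5415
tree:
0.8611
1.5475 0.2944
2.7215 0.5795 0.0578
4.6612 1.1249 0.1273 0.0000
7.7256 2.1449 0.2801 0.0000 0.0000
12.2885 3.9926 0.6164 0.0000 0.0000 0.0000
17.5856 7.1850 1.3563 0.0000 0.0000 0.0000 0.0000
22.4905 12.2885 2.9846 0.0000 0.0000 0.0000 0.0000 0.0000
27.0322 17.5856 6.5678 0.0000 0.0000 0.0000 0.0000 0.0000 0.0000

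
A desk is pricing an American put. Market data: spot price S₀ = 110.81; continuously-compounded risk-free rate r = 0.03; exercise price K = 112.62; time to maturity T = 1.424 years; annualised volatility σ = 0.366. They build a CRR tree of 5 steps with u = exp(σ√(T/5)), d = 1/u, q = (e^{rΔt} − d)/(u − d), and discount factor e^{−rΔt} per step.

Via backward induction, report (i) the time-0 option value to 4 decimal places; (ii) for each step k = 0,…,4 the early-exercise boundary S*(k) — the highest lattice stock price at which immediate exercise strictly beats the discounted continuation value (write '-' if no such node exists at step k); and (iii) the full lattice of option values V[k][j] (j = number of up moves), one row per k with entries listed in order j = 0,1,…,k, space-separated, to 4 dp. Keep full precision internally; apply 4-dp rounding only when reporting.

params: Δt=0.28480 u=1.21570 d=0.82257 q=0.47315 e^(-rΔt)=0.99149
t_5 payoffs: 70.8905 50.9467 21.4710 0.0000 0.0000 0.0000
t_4: node(4,0) S=50.7306 payoff=61.8894 vs cont=60.9313 → 61.8894 [stop]  node(4,1) S=74.9764 payoff=37.6436 vs cont=36.6855 → 37.6436 [stop]  node(4,2) S=110.8100 payoff=1.8100 vs cont=11.2158 → 11.2158 [wait]  node(4,3) S=163.7697 payoff=0.0000 vs cont=0.0000 → 0.0000 [wait]  node(4,4) S=242.0405 payoff=0.0000 vs cont=0.0000 → 0.0000 [wait]  ⇒ S*(4)=74.9764
t_3: node(3,0) S=61.6733 payoff=50.9467 vs cont=49.9886 → 50.9467 [stop]  node(3,1) S=91.1490 payoff=21.4710 vs cont=24.9254 → 24.9254 [wait]  node(3,2) S=134.7120 payoff=0.0000 vs cont=5.8588 → 5.8588 [wait]  node(3,3) S=199.0952 payoff=0.0000 vs cont=0.0000 → 0.0000 [wait]  ⇒ S*(3)=61.6733
t_2: node(2,0) S=74.9764 payoff=37.6436 vs cont=38.3060 → 38.3060 [wait]  node(2,1) S=110.8100 payoff=1.8100 vs cont=15.7687 → 15.7687 [wait]  node(2,2) S=163.7697 payoff=0.0000 vs cont=3.0604 → 3.0604 [wait]  ⇒ S*(2)=-
t_1: node(1,0) S=91.1490 payoff=21.4710 vs cont=27.4073 → 27.4073 [wait]  node(1,1) S=134.7120 payoff=0.0000 vs cont=9.6728 → 9.6728 [wait]  ⇒ S*(1)=-
t_0: node(0,0) S=110.8100 payoff=1.8100 vs cont=18.8544 → 18.8544 [wait]  ⇒ S*(0)=-

price = 18.8544
boundary = - - - 61.6733 74.9764
tree:
18.8544
27.4073 9.6728
38.3060 15.7687 3.0604
50.9467 24.9254 5.8588 0.0000
61.8894 37.6436 11.2158 0.0000 0.0000
70.8905 50.9467 21.4710 0.0000 0.0000 0.0000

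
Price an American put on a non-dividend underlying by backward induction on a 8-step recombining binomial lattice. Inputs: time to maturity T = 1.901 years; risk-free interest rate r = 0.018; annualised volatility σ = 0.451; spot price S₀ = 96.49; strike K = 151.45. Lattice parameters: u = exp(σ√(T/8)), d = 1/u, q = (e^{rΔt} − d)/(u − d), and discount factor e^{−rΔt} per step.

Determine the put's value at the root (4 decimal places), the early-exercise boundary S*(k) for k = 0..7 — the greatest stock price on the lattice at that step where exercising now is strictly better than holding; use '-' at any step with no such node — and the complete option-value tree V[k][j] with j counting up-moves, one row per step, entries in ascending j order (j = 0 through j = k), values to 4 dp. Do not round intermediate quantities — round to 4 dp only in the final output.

Δt=0.23763, u=1.24589, d=0.80264, q=0.45493, disc=e^(-rΔt)=0.99573
k=8 terminal: V=max(K-S,0) → 134.8292 125.6506 111.4033 89.2880 54.9600 1.6748 0.0000 0.0000 0.0000
k=7: j=0 S=20.7076 intr=130.7424 cont=130.0959 V=130.7424[EX]; j=1 S=32.1431 intr=119.3069 cont=118.6605 V=119.3069[EX]; j=2 S=49.8937 intr=101.5563 cont=100.9099 V=101.5563[EX]; j=3 S=77.4468 intr=74.0032 cont=73.3568 V=74.0032[EX]; j=4 S=120.2157 intr=31.2343 cont=30.5879 V=31.2343[EX]; j=5 S=186.6030 intr=0.0000 cont=0.9090 V=0.9090[hold]; j=6 S=289.6518 intr=0.0000 cont=0.0000 V=0.0000[hold]; j=7 S=449.6078 intr=0.0000 cont=0.0000 V=0.0000[hold]  S*(7)=120.2157
k=6: j=0 S=25.7994 intr=125.6506 cont=125.0042 V=125.6506[EX]; j=1 S=40.0467 intr=111.4033 cont=110.7569 V=111.4033[EX]; j=2 S=62.1620 intr=89.2880 cont=88.6416 V=89.2880[EX]; j=3 S=96.4900 intr=54.9600 cont=54.3136 V=54.9600[EX]; j=4 S=149.7752 intr=1.6748 cont=17.3640 V=17.3640[hold]; j=5 S=232.4864 intr=0.0000 cont=0.4934 V=0.4934[hold]; j=6 S=360.8736 intr=0.0000 cont=0.0000 V=0.0000[hold]  S*(6)=96.4900
k=5: j=0 S=32.1431 intr=119.3069 cont=118.6605 V=119.3069[EX]; j=1 S=49.8937 intr=101.5563 cont=100.9099 V=101.5563[EX]; j=2 S=77.4468 intr=74.0032 cont=73.3568 V=74.0032[EX]; j=3 S=120.2157 intr=31.2343 cont=37.6949 V=37.6949[hold]; j=4 S=186.6030 intr=0.0000 cont=9.6477 V=9.6477[hold]; j=5 S=289.6518 intr=0.0000 cont=0.2678 V=0.2678[hold]  S*(5)=77.4468
k=4: j=0 S=40.0467 intr=111.4033 cont=110.7569 V=111.4033[EX]; j=1 S=62.1620 intr=89.2880 cont=88.6416 V=89.2880[EX]; j=2 S=96.4900 intr=54.9600 cont=57.2402 V=57.2402[hold]; j=3 S=149.7752 intr=1.6748 cont=24.8290 V=24.8290[hold]; j=4 S=232.4864 intr=0.0000 cont=5.3575 V=5.3575[hold]  S*(4)=62.1620
k=3: j=0 S=49.8937 intr=101.5563 cont=100.9099 V=101.5563[EX]; j=1 S=77.4468 intr=74.0032 cont=74.3897 V=74.3897[hold]; j=2 S=120.2157 intr=31.2343 cont=42.3140 V=42.3140[hold]; j=3 S=186.6030 intr=0.0000 cont=15.9027 V=15.9027[hold]  S*(3)=49.8937
k=2: j=0 S=62.1620 intr=89.2880 cont=88.8167 V=89.2880[EX]; j=1 S=96.4900 intr=54.9600 cont=59.5423 V=59.5423[hold]; j=2 S=149.7752 intr=1.6748 cont=30.1694 V=30.1694[hold]  S*(2)=62.1620
k=1: j=0 S=77.4468 intr=74.0032 cont=75.4325 V=75.4325[hold]; j=1 S=120.2157 intr=31.2343 cont=45.9827 V=45.9827[hold]  S*(1)=-
k=0: j=0 S=96.4900 intr=54.9600 cont=61.7702 V=61.7702[hold]  S*(0)=-

price = 61.7702
boundary = - - 62.1620 49.8937 62.1620 77.4468 96.4900 120.2157
tree:
61.7702
75.4325 45.9827
89.2880 59.5423 30.1694
101.5563 74.3897 42.3140 15.9027
111.4033 89.2880 57.2402 24.8290 5.3575
119.3069 101.5563 74.0032 37.6949 9.6477 0.2678
125.6506 111.4033 89.2880 54.9600 17.3640 0.4934 0.0000
130.7424 119.3069 101.5563 74.0032 31.2343 0.9090 0.0000 0.0000
134.8292 125.6506 111.4033 89.2880 54.9600 1.6748 0.0000 0.0000 0.0000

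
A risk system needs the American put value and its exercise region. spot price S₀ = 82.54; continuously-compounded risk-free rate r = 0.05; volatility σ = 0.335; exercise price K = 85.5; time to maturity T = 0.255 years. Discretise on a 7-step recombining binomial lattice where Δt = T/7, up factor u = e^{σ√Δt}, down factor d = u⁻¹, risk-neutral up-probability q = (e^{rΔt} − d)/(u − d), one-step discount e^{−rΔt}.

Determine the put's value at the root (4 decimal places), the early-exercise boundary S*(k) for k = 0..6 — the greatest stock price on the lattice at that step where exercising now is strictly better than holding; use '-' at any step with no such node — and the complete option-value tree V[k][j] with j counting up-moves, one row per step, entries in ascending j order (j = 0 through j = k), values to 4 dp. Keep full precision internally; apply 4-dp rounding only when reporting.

price = 6.8011
boundary = - - - 68.1333 63.9133 68.1333 72.6320
tree:
6.8011
9.6480 3.9593
13.2081 6.0984 1.8199
17.3667 9.0690 3.1294 0.5078
21.5867 12.9029 5.2416 1.0140 0.0000
25.5454 17.3667 8.4553 2.0247 0.0000 0.0000
29.2588 21.5867 12.8680 4.0428 0.0000 0.0000 0.0000
32.7423 25.5454 17.3667 8.0723 0.0000 0.0000 0.0000 0.0000

Δt=0.03643  u=1.06603  d=0.93806  q=0.49827  discount=0.99818
step 7 (expiry): payoffs max(K−S,0) = 32.7423 25.5454 17.3667 8.0723 0.0000 0.0000 0.0000 0.0000
step 6: (k=6,j=0): S=56.2412, (K−S)⁺=29.2588, hold=29.1032 ⇒ V=29.2588 exercise | (k=6,j=1): S=63.9133, (K−S)⁺=21.5867, hold=21.4311 ⇒ V=21.5867 exercise | (k=6,j=2): S=72.6320, (K−S)⁺=12.8680, hold=12.7125 ⇒ V=12.8680 exercise | (k=6,j=3): S=82.5400, (K−S)⁺=2.9600, hold=4.0428 ⇒ V=4.0428 continue | (k=6,j=4): S=93.7996, (K−S)⁺=0.0000, hold=0.0000 ⇒ V=0.0000 continue | (k=6,j=5): S=106.5953, (K−S)⁺=0.0000, hold=0.0000 ⇒ V=0.0000 continue | (k=6,j=6): S=121.1364, (K−S)⁺=0.0000, hold=0.0000 ⇒ V=0.0000 continue  boundary S*=72.6320
step 5: (k=5,j=0): S=59.9546, (K−S)⁺=25.5454, hold=25.3898 ⇒ V=25.5454 exercise | (k=5,j=1): S=68.1333, (K−S)⁺=17.3667, hold=17.2111 ⇒ V=17.3667 exercise | (k=5,j=2): S=77.4277, (K−S)⁺=8.0723, hold=8.4553 ⇒ V=8.4553 continue | (k=5,j=3): S=87.9899, (K−S)⁺=0.0000, hold=2.0247 ⇒ V=2.0247 continue | (k=5,j=4): S=99.9930, (K−S)⁺=0.0000, hold=0.0000 ⇒ V=0.0000 continue | (k=5,j=5): S=113.6335, (K−S)⁺=0.0000, hold=0.0000 ⇒ V=0.0000 continue  boundary S*=68.1333
step 4: (k=4,j=0): S=63.9133, (K−S)⁺=21.5867, hold=21.4311 ⇒ V=21.5867 exercise | (k=4,j=1): S=72.6320, (K−S)⁺=12.8680, hold=12.9029 ⇒ V=12.9029 continue | (k=4,j=2): S=82.5400, (K−S)⁺=2.9600, hold=5.2416 ⇒ V=5.2416 continue | (k=4,j=3): S=93.7996, (K−S)⁺=0.0000, hold=1.0140 ⇒ V=1.0140 continue | (k=4,j=4): S=106.5953, (K−S)⁺=0.0000, hold=0.0000 ⇒ V=0.0000 continue  boundary S*=63.9133
step 3: (k=3,j=0): S=68.1333, (K−S)⁺=17.3667, hold=17.2285 ⇒ V=17.3667 exercise | (k=3,j=1): S=77.4277, (K−S)⁺=8.0723, hold=9.0690 ⇒ V=9.0690 continue | (k=3,j=2): S=87.9899, (K−S)⁺=0.0000, hold=3.1294 ⇒ V=3.1294 continue | (k=3,j=3): S=99.9930, (K−S)⁺=0.0000, hold=0.5078 ⇒ V=0.5078 continue  boundary S*=68.1333
step 2: (k=2,j=0): S=72.6320, (K−S)⁺=12.8680, hold=13.2081 ⇒ V=13.2081 continue | (k=2,j=1): S=82.5400, (K−S)⁺=2.9600, hold=6.0984 ⇒ V=6.0984 continue | (k=2,j=2): S=93.7996, (K−S)⁺=0.0000, hold=1.8199 ⇒ V=1.8199 continue  boundary S*=-
step 1: (k=1,j=0): S=77.4277, (K−S)⁺=8.0723, hold=9.6480 ⇒ V=9.6480 continue | (k=1,j=1): S=87.9899, (K−S)⁺=0.0000, hold=3.9593 ⇒ V=3.9593 continue  boundary S*=-
step 0: (k=0,j=0): S=82.5400, (K−S)⁺=2.9600, hold=6.8011 ⇒ V=6.8011 continue  boundary S*=-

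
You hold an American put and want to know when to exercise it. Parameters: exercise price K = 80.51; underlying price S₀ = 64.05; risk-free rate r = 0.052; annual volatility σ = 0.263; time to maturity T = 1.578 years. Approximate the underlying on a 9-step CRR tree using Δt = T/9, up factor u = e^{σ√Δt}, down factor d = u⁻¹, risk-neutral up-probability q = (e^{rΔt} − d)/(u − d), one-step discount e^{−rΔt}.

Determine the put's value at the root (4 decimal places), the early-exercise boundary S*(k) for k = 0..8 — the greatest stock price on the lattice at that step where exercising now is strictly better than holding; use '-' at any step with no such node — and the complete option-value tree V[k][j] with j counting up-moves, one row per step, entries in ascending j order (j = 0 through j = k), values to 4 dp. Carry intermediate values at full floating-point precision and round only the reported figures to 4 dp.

price = 17.3507
boundary = - 57.3710 51.3884 57.3710 51.3884 57.3710 64.0500 57.3710 64.0500
tree:
17.3507
23.1390 12.1867
29.1216 17.0602 7.7958
34.4803 23.1390 11.6165 4.3222
39.2802 29.1216 16.7232 6.9948 1.8721
43.5796 34.4803 23.1390 10.9548 3.3751 0.4843
47.4306 39.2802 29.1216 16.4600 5.9447 1.0056 0.0000
50.8801 43.5796 34.4803 23.1390 10.1355 2.0882 0.0000 0.0000
53.9698 47.4306 39.2802 29.1216 16.4600 4.3360 0.0000 0.0000 0.0000
56.7374 50.8801 43.5796 34.4803 23.1390 9.0034 0.0000 0.0000 0.0000 0.0000

Δt=0.17533  u=1.11642  d=0.89572  q=0.51400  discount=0.99092
step 9 (expiry): payoffs max(K−S,0) = 56.7374 50.8801 43.5796 34.4803 23.1390 9.0034 0.0000 0.0000 0.0000 0.0000
step 8: (k=8,j=0): S=26.5402, (K−S)⁺=53.9698, hold=53.2391 ⇒ V=53.9698 exercise | (k=8,j=1): S=33.0794, (K−S)⁺=47.4306, hold=46.6999 ⇒ V=47.4306 exercise | (k=8,j=2): S=41.2298, (K−S)⁺=39.2802, hold=38.5495 ⇒ V=39.2802 exercise | (k=8,j=3): S=51.3884, (K−S)⁺=29.1216, hold=28.3909 ⇒ V=29.1216 exercise | (k=8,j=4): S=64.0500, (K−S)⁺=16.4600, hold=15.7293 ⇒ V=16.4600 exercise | (k=8,j=5): S=79.8313, (K−S)⁺=0.6787, hold=4.3360 ⇒ V=4.3360 continue | (k=8,j=6): S=99.5008, (K−S)⁺=0.0000, hold=0.0000 ⇒ V=0.0000 continue | (k=8,j=7): S=124.0168, (K−S)⁺=0.0000, hold=0.0000 ⇒ V=0.0000 continue | (k=8,j=8): S=154.5733, (K−S)⁺=0.0000, hold=0.0000 ⇒ V=0.0000 continue  boundary S*=64.0500
step 7: (k=7,j=0): S=29.6299, (K−S)⁺=50.8801, hold=50.1494 ⇒ V=50.8801 exercise | (k=7,j=1): S=36.9304, (K−S)⁺=43.5796, hold=42.8489 ⇒ V=43.5796 exercise | (k=7,j=2): S=46.0297, (K−S)⁺=34.4803, hold=33.7496 ⇒ V=34.4803 exercise | (k=7,j=3): S=57.3710, (K−S)⁺=23.1390, hold=22.4083 ⇒ V=23.1390 exercise | (k=7,j=4): S=71.5066, (K−S)⁺=9.0034, hold=10.1355 ⇒ V=10.1355 continue | (k=7,j=5): S=89.1251, (K−S)⁺=0.0000, hold=2.0882 ⇒ V=2.0882 continue | (k=7,j=6): S=111.0846, (K−S)⁺=0.0000, hold=0.0000 ⇒ V=0.0000 continue | (k=7,j=7): S=138.4546, (K−S)⁺=0.0000, hold=0.0000 ⇒ V=0.0000 continue  boundary S*=57.3710
step 6: (k=6,j=0): S=33.0794, (K−S)⁺=47.4306, hold=46.6999 ⇒ V=47.4306 exercise | (k=6,j=1): S=41.2298, (K−S)⁺=39.2802, hold=38.5495 ⇒ V=39.2802 exercise | (k=6,j=2): S=51.3884, (K−S)⁺=29.1216, hold=28.3909 ⇒ V=29.1216 exercise | (k=6,j=3): S=64.0500, (K−S)⁺=16.4600, hold=16.3059 ⇒ V=16.4600 exercise | (k=6,j=4): S=79.8313, (K−S)⁺=0.6787, hold=5.9447 ⇒ V=5.9447 continue | (k=6,j=5): S=99.5008, (K−S)⁺=0.0000, hold=1.0056 ⇒ V=1.0056 continue | (k=6,j=6): S=124.0168, (K−S)⁺=0.0000, hold=0.0000 ⇒ V=0.0000 continue  boundary S*=64.0500
step 5: (k=5,j=0): S=36.9304, (K−S)⁺=43.5796, hold=42.8489 ⇒ V=43.5796 exercise | (k=5,j=1): S=46.0297, (K−S)⁺=34.4803, hold=33.7496 ⇒ V=34.4803 exercise | (k=5,j=2): S=57.3710, (K−S)⁺=23.1390, hold=22.4083 ⇒ V=23.1390 exercise | (k=5,j=3): S=71.5066, (K−S)⁺=9.0034, hold=10.9548 ⇒ V=10.9548 continue | (k=5,j=4): S=89.1251, (K−S)⁺=0.0000, hold=3.3751 ⇒ V=3.3751 continue | (k=5,j=5): S=111.0846, (K−S)⁺=0.0000, hold=0.4843 ⇒ V=0.4843 continue  boundary S*=57.3710
step 4: (k=4,j=0): S=41.2298, (K−S)⁺=39.2802, hold=38.5495 ⇒ V=39.2802 exercise | (k=4,j=1): S=51.3884, (K−S)⁺=29.1216, hold=28.3909 ⇒ V=29.1216 exercise | (k=4,j=2): S=64.0500, (K−S)⁺=16.4600, hold=16.7232 ⇒ V=16.7232 continue | (k=4,j=3): S=79.8313, (K−S)⁺=0.6787, hold=6.9948 ⇒ V=6.9948 continue | (k=4,j=4): S=99.5008, (K−S)⁺=0.0000, hold=1.8721 ⇒ V=1.8721 continue  boundary S*=51.3884
step 3: (k=3,j=0): S=46.0297, (K−S)⁺=34.4803, hold=33.7496 ⇒ V=34.4803 exercise | (k=3,j=1): S=57.3710, (K−S)⁺=23.1390, hold=22.5424 ⇒ V=23.1390 exercise | (k=3,j=2): S=71.5066, (K−S)⁺=9.0034, hold=11.6165 ⇒ V=11.6165 continue | (k=3,j=3): S=89.1251, (K−S)⁺=0.0000, hold=4.3222 ⇒ V=4.3222 continue  boundary S*=57.3710
step 2: (k=2,j=0): S=51.3884, (K−S)⁺=29.1216, hold=28.3909 ⇒ V=29.1216 exercise | (k=2,j=1): S=64.0500, (K−S)⁺=16.4600, hold=17.0602 ⇒ V=17.0602 continue | (k=2,j=2): S=79.8313, (K−S)⁺=0.6787, hold=7.7958 ⇒ V=7.7958 continue  boundary S*=51.3884
step 1: (k=1,j=0): S=57.3710, (K−S)⁺=23.1390, hold=22.7140 ⇒ V=23.1390 exercise | (k=1,j=1): S=71.5066, (K−S)⁺=9.0034, hold=12.1867 ⇒ V=12.1867 continue  boundary S*=57.3710
step 0: (k=0,j=0): S=64.0500, (K−S)⁺=16.4600, hold=17.3507 ⇒ V=17.3507 continue  boundary S*=-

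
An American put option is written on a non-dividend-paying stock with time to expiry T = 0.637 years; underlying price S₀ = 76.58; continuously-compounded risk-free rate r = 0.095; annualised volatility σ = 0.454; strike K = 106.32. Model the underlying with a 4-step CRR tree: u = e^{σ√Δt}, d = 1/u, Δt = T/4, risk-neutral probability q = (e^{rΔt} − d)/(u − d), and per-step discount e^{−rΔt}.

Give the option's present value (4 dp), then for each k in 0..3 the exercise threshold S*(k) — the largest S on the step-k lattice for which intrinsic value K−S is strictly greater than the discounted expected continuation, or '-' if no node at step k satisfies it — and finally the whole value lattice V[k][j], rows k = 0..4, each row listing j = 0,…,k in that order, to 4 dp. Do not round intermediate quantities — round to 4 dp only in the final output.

price = 29.9982
boundary = - 63.8899 76.5800 63.8899
tree:
29.9982
42.4301 18.3203
53.0172 29.7400 7.3098
61.8500 42.4301 14.7443 0.0000
69.2191 53.0172 29.7400 0.0000 0.0000

Δt=0.15925, u=1.19862, d=0.83429, q=0.49667, disc=e^(-rΔt)=0.98499
k=4 terminal: V=max(K-S,0) → 69.2191 53.0172 29.7400 0.0000 0.0000
k=3: j=0 S=44.4700 intr=61.8500 cont=60.2536 V=61.8500[EX]; j=1 S=63.8899 intr=42.4301 cont=40.8337 V=42.4301[EX]; j=2 S=91.7906 intr=14.5294 cont=14.7443 V=14.7443[hold]; j=3 S=131.8754 intr=0.0000 cont=0.0000 V=0.0000[hold]  S*(3)=63.8899
k=2: j=0 S=53.3028 intr=53.0172 cont=51.4209 V=53.0172[EX]; j=1 S=76.5800 intr=29.7400 cont=28.2487 V=29.7400[EX]; j=2 S=110.0224 intr=0.0000 cont=7.3098 V=7.3098[hold]  S*(2)=76.5800
k=1: j=0 S=63.8899 intr=42.4301 cont=40.8337 V=42.4301[EX]; j=1 S=91.7906 intr=14.5294 cont=18.3203 V=18.3203[hold]  S*(1)=63.8899
k=0: j=0 S=76.5800 intr=29.7400 cont=29.9982 V=29.9982[hold]  S*(0)=-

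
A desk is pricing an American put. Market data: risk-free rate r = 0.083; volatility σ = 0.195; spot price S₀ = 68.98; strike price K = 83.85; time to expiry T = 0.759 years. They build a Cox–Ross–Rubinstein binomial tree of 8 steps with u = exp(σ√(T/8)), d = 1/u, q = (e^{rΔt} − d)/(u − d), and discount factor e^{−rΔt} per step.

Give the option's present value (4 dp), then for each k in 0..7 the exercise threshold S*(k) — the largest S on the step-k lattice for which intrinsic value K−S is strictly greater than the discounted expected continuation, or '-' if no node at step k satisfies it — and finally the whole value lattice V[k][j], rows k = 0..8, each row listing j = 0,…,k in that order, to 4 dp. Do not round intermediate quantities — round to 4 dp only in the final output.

params: Δt=0.09488 u=1.06190 d=0.94170 q=0.55076 e^(-rΔt)=0.99216
t_8 payoffs: 41.1880 35.7426 29.6022 22.6780 14.8700 6.0654 0.0000 0.0000 0.0000
t_7: node(7,0) S=45.3030 payoff=38.5470 vs cont=37.8894 → 38.5470 [stop]  node(7,1) S=51.0854 payoff=32.7646 vs cont=32.1069 → 32.7646 [stop]  node(7,2) S=57.6060 payoff=26.2440 vs cont=25.5863 → 26.2440 [stop]  node(7,3) S=64.9588 payoff=18.8912 vs cont=18.2335 → 18.8912 [stop]  node(7,4) S=73.2501 payoff=10.5999 vs cont=9.9422 → 10.5999 [stop]  node(7,5) S=82.5998 payoff=1.2502 vs cont=2.7034 → 2.7034 [wait]  node(7,6) S=93.1428 payoff=0.0000 vs cont=0.0000 → 0.0000 [wait]  node(7,7) S=105.0316 payoff=0.0000 vs cont=0.0000 → 0.0000 [wait]  ⇒ S*(7)=73.2501
t_6: node(6,0) S=48.1074 payoff=35.7426 vs cont=35.0849 → 35.7426 [stop]  node(6,1) S=54.2478 payoff=29.6022 vs cont=28.9445 → 29.6022 [stop]  node(6,2) S=61.1720 payoff=22.6780 vs cont=22.0203 → 22.6780 [stop]  node(6,3) S=68.9800 payoff=14.8700 vs cont=14.2123 → 14.8700 [stop]  node(6,4) S=77.7846 payoff=6.0654 vs cont=6.2018 → 6.2018 [wait]  node(6,5) S=87.7130 payoff=0.0000 vs cont=1.2050 → 1.2050 [wait]  node(6,6) S=98.9087 payoff=0.0000 vs cont=0.0000 → 0.0000 [wait]  ⇒ S*(6)=68.9800
t_5: node(5,0) S=51.0854 payoff=32.7646 vs cont=32.1069 → 32.7646 [stop]  node(5,1) S=57.6060 payoff=26.2440 vs cont=25.5863 → 26.2440 [stop]  node(5,2) S=64.9588 payoff=18.8912 vs cont=18.2335 → 18.8912 [stop]  node(5,3) S=73.2501 payoff=10.5999 vs cont=10.0167 → 10.5999 [stop]  node(5,4) S=82.5998 payoff=1.2502 vs cont=3.4227 → 3.4227 [wait]  node(5,5) S=93.1428 payoff=0.0000 vs cont=0.5371 → 0.5371 [wait]  ⇒ S*(5)=73.2501
t_4: node(4,0) S=54.2478 payoff=29.6022 vs cont=28.9445 → 29.6022 [stop]  node(4,1) S=61.1720 payoff=22.6780 vs cont=22.0203 → 22.6780 [stop]  node(4,2) S=68.9800 payoff=14.8700 vs cont=14.2123 → 14.8700 [stop]  node(4,3) S=77.7846 payoff=6.0654 vs cont=6.5948 → 6.5948 [wait]  node(4,4) S=87.7130 payoff=0.0000 vs cont=1.8190 → 1.8190 [wait]  ⇒ S*(4)=68.9800
t_3: node(3,0) S=57.6060 payoff=26.2440 vs cont=25.5863 → 26.2440 [stop]  node(3,1) S=64.9588 payoff=18.8912 vs cont=18.2335 → 18.8912 [stop]  node(3,2) S=73.2501 payoff=10.5999 vs cont=10.2315 → 10.5999 [stop]  node(3,3) S=82.5998 payoff=1.2502 vs cont=3.9334 → 3.9334 [wait]  ⇒ S*(3)=73.2501
t_2: node(2,0) S=61.1720 payoff=22.6780 vs cont=22.0203 → 22.6780 [stop]  node(2,1) S=68.9800 payoff=14.8700 vs cont=14.2123 → 14.8700 [stop]  node(2,2) S=77.7846 payoff=6.0654 vs cont=6.8739 → 6.8739 [wait]  ⇒ S*(2)=68.9800
t_1: node(1,0) S=64.9588 payoff=18.8912 vs cont=18.2335 → 18.8912 [stop]  node(1,1) S=73.2501 payoff=10.5999 vs cont=10.3840 → 10.5999 [stop]  ⇒ S*(1)=73.2501
t_0: node(0,0) S=68.9800 payoff=14.8700 vs cont=14.2123 → 14.8700 [stop]  ⇒ S*(0)=68.9800

price = 14.8700
boundary = 68.9800 73.2501 68.9800 73.2501 68.9800 73.2501 68.9800 73.2501
tree:
14.8700
18.8912 10.5999
22.6780 14.8700 6.8739
26.2440 18.8912 10.5999 3.9334
29.6022 22.6780 14.8700 6.5948 1.8190
32.7646 26.2440 18.8912 10.5999 3.4227 0.5371
35.7426 29.6022 22.6780 14.8700 6.2018 1.2050 0.0000
38.5470 32.7646 26.2440 18.8912 10.5999 2.7034 0.0000 0.0000
41.1880 35.7426 29.6022 22.6780 14.8700 6.0654 0.0000 0.0000 0.0000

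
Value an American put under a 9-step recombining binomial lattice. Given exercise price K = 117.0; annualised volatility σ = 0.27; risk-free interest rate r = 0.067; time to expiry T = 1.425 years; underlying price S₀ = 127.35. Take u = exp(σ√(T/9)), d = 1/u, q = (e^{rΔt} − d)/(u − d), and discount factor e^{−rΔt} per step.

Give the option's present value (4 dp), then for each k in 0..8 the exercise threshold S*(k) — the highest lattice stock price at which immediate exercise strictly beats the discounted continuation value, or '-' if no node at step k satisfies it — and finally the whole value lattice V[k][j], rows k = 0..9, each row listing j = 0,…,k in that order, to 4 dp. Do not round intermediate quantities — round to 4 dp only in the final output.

Δt=0.15833  u=1.11342  d=0.89813  q=0.52270  discount=0.98945
step 9 (expiry): payoffs max(K−S,0) = 68.5751 56.9674 42.5774 24.7381 2.6226 0.0000 0.0000 0.0000 0.0000 0.0000
step 8: (k=8,j=0): S=53.9173, (K−S)⁺=63.0827, hold=61.8481 ⇒ V=63.0827 exercise | (k=8,j=1): S=66.8414, (K−S)⁺=50.1586, hold=48.9240 ⇒ V=50.1586 exercise | (k=8,j=2): S=82.8635, (K−S)⁺=34.1365, hold=32.9019 ⇒ V=34.1365 exercise | (k=8,j=3): S=102.7262, (K−S)⁺=14.2738, hold=13.0392 ⇒ V=14.2738 exercise | (k=8,j=4): S=127.3500, (K−S)⁺=0.0000, hold=1.2386 ⇒ V=1.2386 continue | (k=8,j=5): S=157.8762, (K−S)⁺=0.0000, hold=0.0000 ⇒ V=0.0000 continue | (k=8,j=6): S=195.7197, (K−S)⁺=0.0000, hold=0.0000 ⇒ V=0.0000 continue | (k=8,j=7): S=242.6343, (K−S)⁺=0.0000, hold=0.0000 ⇒ V=0.0000 continue | (k=8,j=8): S=300.7945, (K−S)⁺=0.0000, hold=0.0000 ⇒ V=0.0000 continue  boundary S*=102.7262
step 7: (k=7,j=0): S=60.0326, (K−S)⁺=56.9674, hold=55.7328 ⇒ V=56.9674 exercise | (k=7,j=1): S=74.4226, (K−S)⁺=42.5774, hold=41.3428 ⇒ V=42.5774 exercise | (k=7,j=2): S=92.2619, (K−S)⁺=24.7381, hold=23.5035 ⇒ V=24.7381 exercise | (k=7,j=3): S=114.3774, (K−S)⁺=2.6226, hold=7.3815 ⇒ V=7.3815 continue | (k=7,j=4): S=141.7940, (K−S)⁺=0.0000, hold=0.5849 ⇒ V=0.5849 continue | (k=7,j=5): S=175.7825, (K−S)⁺=0.0000, hold=0.0000 ⇒ V=0.0000 continue | (k=7,j=6): S=217.9181, (K−S)⁺=0.0000, hold=0.0000 ⇒ V=0.0000 continue | (k=7,j=7): S=270.1538, (K−S)⁺=0.0000, hold=0.0000 ⇒ V=0.0000 continue  boundary S*=92.2619
step 6: (k=6,j=0): S=66.8414, (K−S)⁺=50.1586, hold=48.9240 ⇒ V=50.1586 exercise | (k=6,j=1): S=82.8635, (K−S)⁺=34.1365, hold=32.9019 ⇒ V=34.1365 exercise | (k=6,j=2): S=102.7262, (K−S)⁺=14.2738, hold=15.5004 ⇒ V=15.5004 continue | (k=6,j=3): S=127.3500, (K−S)⁺=0.0000, hold=3.7885 ⇒ V=3.7885 continue | (k=6,j=4): S=157.8762, (K−S)⁺=0.0000, hold=0.2762 ⇒ V=0.2762 continue | (k=6,j=5): S=195.7197, (K−S)⁺=0.0000, hold=0.0000 ⇒ V=0.0000 continue | (k=6,j=6): S=242.6343, (K−S)⁺=0.0000, hold=0.0000 ⇒ V=0.0000 continue  boundary S*=82.8635
step 5: (k=5,j=0): S=74.4226, (K−S)⁺=42.5774, hold=41.3428 ⇒ V=42.5774 exercise | (k=5,j=1): S=92.2619, (K−S)⁺=24.7381, hold=24.1379 ⇒ V=24.7381 exercise | (k=5,j=2): S=114.3774, (K−S)⁺=2.6226, hold=9.2796 ⇒ V=9.2796 continue | (k=5,j=3): S=141.7940, (K−S)⁺=0.0000, hold=1.9320 ⇒ V=1.9320 continue | (k=5,j=4): S=175.7825, (K−S)⁺=0.0000, hold=0.1305 ⇒ V=0.1305 continue | (k=5,j=5): S=217.9181, (K−S)⁺=0.0000, hold=0.0000 ⇒ V=0.0000 continue  boundary S*=92.2619
step 4: (k=4,j=0): S=82.8635, (K−S)⁺=34.1365, hold=32.9019 ⇒ V=34.1365 exercise | (k=4,j=1): S=102.7262, (K−S)⁺=14.2738, hold=16.4821 ⇒ V=16.4821 continue | (k=4,j=2): S=127.3500, (K−S)⁺=0.0000, hold=5.3816 ⇒ V=5.3816 continue | (k=4,j=3): S=157.8762, (K−S)⁺=0.0000, hold=0.9799 ⇒ V=0.9799 continue | (k=4,j=4): S=195.7197, (K−S)⁺=0.0000, hold=0.0616 ⇒ V=0.0616 continue  boundary S*=82.8635
step 3: (k=3,j=0): S=92.2619, (K−S)⁺=24.7381, hold=24.6456 ⇒ V=24.7381 exercise | (k=3,j=1): S=114.3774, (K−S)⁺=2.6226, hold=10.5671 ⇒ V=10.5671 continue | (k=3,j=2): S=141.7940, (K−S)⁺=0.0000, hold=3.0483 ⇒ V=3.0483 continue | (k=3,j=3): S=175.7825, (K−S)⁺=0.0000, hold=0.4946 ⇒ V=0.4946 continue  boundary S*=92.2619
step 2: (k=2,j=0): S=102.7262, (K−S)⁺=14.2738, hold=17.1480 ⇒ V=17.1480 continue | (k=2,j=1): S=127.3500, (K−S)⁺=0.0000, hold=6.5669 ⇒ V=6.5669 continue | (k=2,j=2): S=157.8762, (K−S)⁺=0.0000, hold=1.6954 ⇒ V=1.6954 continue  boundary S*=-
step 1: (k=1,j=0): S=114.3774, (K−S)⁺=2.6226, hold=11.4946 ⇒ V=11.4946 continue | (k=1,j=1): S=141.7940, (K−S)⁺=0.0000, hold=3.9781 ⇒ V=3.9781 continue  boundary S*=-
step 0: (k=0,j=0): S=127.3500, (K−S)⁺=0.0000, hold=7.4859 ⇒ V=7.4859 continue  boundary S*=-

price = 7.4859
boundary = - - - 92.2619 82.8635 92.2619 82.8635 92.2619 102.7262
tree:
7.4859
11.4946 3.9781
17.1480 6.5669 1.6954
24.7381 10.5671 3.0483 0.4946
34.1365 16.4821 5.3816 0.9799 0.0616
42.5774 24.7381 9.2796 1.9320 0.1305 0.0000
50.1586 34.1365 15.5004 3.7885 0.2762 0.0000 0.0000
56.9674 42.5774 24.7381 7.3815 0.5849 0.0000 0.0000 0.0000
63.0827 50.1586 34.1365 14.2738 1.2386 0.0000 0.0000 0.0000 0.0000
68.5751 56.9674 42.5774 24.7381 2.6226 0.0000 0.0000 0.0000 0.0000 0.0000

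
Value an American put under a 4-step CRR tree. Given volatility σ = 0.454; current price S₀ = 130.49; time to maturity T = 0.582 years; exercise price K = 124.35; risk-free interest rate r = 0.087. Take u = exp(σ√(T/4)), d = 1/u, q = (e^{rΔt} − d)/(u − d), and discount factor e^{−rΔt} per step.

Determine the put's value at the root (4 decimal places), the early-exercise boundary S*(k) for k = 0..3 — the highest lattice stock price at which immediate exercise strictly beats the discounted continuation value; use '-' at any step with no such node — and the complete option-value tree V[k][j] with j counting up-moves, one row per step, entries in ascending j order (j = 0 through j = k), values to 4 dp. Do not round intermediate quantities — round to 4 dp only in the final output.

Δt=0.14550, u=1.18908, d=0.84099, q=0.49341, disc=e^(-rΔt)=0.98742
k=4 terminal: V=max(K-S,0) → 59.0760 32.0592 0.0000 0.0000 0.0000
k=3: j=0 S=77.6156 intr=46.7344 cont=45.1702 V=46.7344[EX]; j=1 S=109.7407 intr=14.6093 cont=16.0365 V=16.0365[hold]; j=2 S=155.1624 intr=0.0000 cont=0.0000 V=0.0000[hold]; j=3 S=219.3841 intr=0.0000 cont=0.0000 V=0.0000[hold]  S*(3)=77.6156
k=2: j=0 S=92.2908 intr=32.0592 cont=31.1904 V=32.0592[EX]; j=1 S=130.4900 intr=0.0000 cont=8.0217 V=8.0217[hold]; j=2 S=184.4998 intr=0.0000 cont=0.0000 V=0.0000[hold]  S*(2)=92.2908
k=1: j=0 S=109.7407 intr=14.6093 cont=19.9448 V=19.9448[hold]; j=1 S=155.1624 intr=0.0000 cont=4.0126 V=4.0126[hold]  S*(1)=-
k=0: j=0 S=130.4900 intr=0.0000 cont=11.9317 V=11.9317[hold]  S*(0)=-

price = 11.9317
boundary = - - 92.2908 77.6156
tree:
11.9317
19.9448 4.0126
32.0592 8.0217 0.0000
46.7344 16.0365 0.0000 0.0000
59.0760 32.0592 0.0000 0.0000 0.0000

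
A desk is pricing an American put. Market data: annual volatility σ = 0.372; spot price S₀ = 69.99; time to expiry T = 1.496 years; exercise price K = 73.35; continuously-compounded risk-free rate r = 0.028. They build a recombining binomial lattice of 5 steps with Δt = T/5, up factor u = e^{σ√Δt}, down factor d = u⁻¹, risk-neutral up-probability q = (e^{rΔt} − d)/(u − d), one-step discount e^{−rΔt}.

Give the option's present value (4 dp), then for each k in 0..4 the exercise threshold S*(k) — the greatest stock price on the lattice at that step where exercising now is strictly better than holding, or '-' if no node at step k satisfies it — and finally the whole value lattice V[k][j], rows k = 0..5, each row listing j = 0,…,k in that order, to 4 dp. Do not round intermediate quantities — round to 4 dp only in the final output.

params: Δt=0.29920 u=1.22566 d=0.81589 q=0.46983 e^(-rΔt)=0.99166
t_5 payoffs: 48.0464 35.3377 16.2462 0.0000 0.0000 0.0000
t_4: node(4,0) S=31.0137 payoff=42.3363 vs cont=41.7244 → 42.3363 [stop]  node(4,1) S=46.5902 payoff=26.7598 vs cont=26.1479 → 26.7598 [stop]  node(4,2) S=69.9900 payoff=3.3600 vs cont=8.5413 → 8.5413 [wait]  node(4,3) S=105.1423 payoff=0.0000 vs cont=0.0000 → 0.0000 [wait]  node(4,4) S=157.9496 payoff=0.0000 vs cont=0.0000 → 0.0000 [wait]  ⇒ S*(4)=46.5902
t_3: node(3,0) S=38.0123 payoff=35.3377 vs cont=34.7258 → 35.3377 [stop]  node(3,1) S=57.1038 payoff=16.2462 vs cont=18.0483 → 18.0483 [wait]  node(3,2) S=85.7841 payoff=0.0000 vs cont=4.4905 → 4.4905 [wait]  node(3,3) S=128.8688 payoff=0.0000 vs cont=0.0000 → 0.0000 [wait]  ⇒ S*(3)=38.0123
t_2: node(2,0) S=46.5902 payoff=26.7598 vs cont=26.9875 → 26.9875 [wait]  node(2,1) S=69.9900 payoff=3.3600 vs cont=11.5809 → 11.5809 [wait]  node(2,2) S=105.1423 payoff=0.0000 vs cont=2.3609 → 2.3609 [wait]  ⇒ S*(2)=-
t_1: node(1,0) S=57.1038 payoff=16.2462 vs cont=19.5842 → 19.5842 [wait]  node(1,1) S=85.7841 payoff=0.0000 vs cont=7.1885 → 7.1885 [wait]  ⇒ S*(1)=-
t_0: node(0,0) S=69.9900 payoff=3.3600 vs cont=13.6455 → 13.6455 [wait]  ⇒ S*(0)=-

price = 13.6455
boundary = - - - 38.0123 46.5902
tree:
13.6455
19.5842 7.1885
26.9875 11.5809 2.3609
35.3377 18.0483 4.4905 0.0000
42.3363 26.7598 8.5413 0.0000 0.0000
48.0464 35.3377 16.2462 0.0000 0.0000 0.0000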